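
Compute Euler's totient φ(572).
φ(572) = 240

φ is multiplicative, with φ(p^e) = p^e − p^(e−1). Factorise 572 = 2^2 · 11 · 13. Then
  φ(572) = (2^2 − 2^1) · (11 − 1) · (13 − 1) = 2 · 10 · 12 = 240.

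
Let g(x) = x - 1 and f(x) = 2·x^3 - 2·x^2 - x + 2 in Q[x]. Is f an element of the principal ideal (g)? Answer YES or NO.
NO

In Q[x] the ideal (g) consists of all multiples of g, so f ∈ (g) iff g | f, i.e. iff the remainder of f on division by g is 0. Divide f by g (g is monic, so eliminate the leading term of the running remainder at each step):
  leading term 2·x^3: subtract (2·x^2)·g(x) = 2·x^3 - 2·x^2, leaving 2 - x
  leading term -x: subtract (-1)·g(x) = 1 - x, leaving 1
The remainder r(x) = 1 ≠ 0 (and deg r < deg g), so g ∤ f, i.e. f ∉ (g).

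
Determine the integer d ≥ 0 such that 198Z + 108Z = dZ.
In the PID Z, (a, b) is generated by gcd(a, b). Compute gcd(198, 108) with the extended Euclidean algorithm, tracking rows (r, s, t) with s·198 + t·108 = r:
  row A: (198, 1, 0)   [1·198 + 0·108 = 198]
  row B: (108, 0, 1)   [0·198 + 1·108 = 108]
  198 = 1·108 + 90   → row C = row A − 1·row B = (90, 1, −1)   [check: 1·198 − 1·108 = 90]
  108 = 1·90 + 18   → row D = row B − 1·row C = (18, −1, 2)   [check: −1·198 + 2·108 = 18]
  90 = 5·18 + 0   → remainder 0, stop. gcd = 18 (last nonzero row D).
So gcd(198, 108) = 18, with Bézout identity −1·198 + 2·108 = 18. Containment (⊇): the Bézout identity exhibits 18 as an element of (198, 108), giving (18) ⊆ (198, 108). Containment (⊆): since 18 | 198 and 18 | 108 (198 = 18·11, 108 = 18·6), every Z-linear combination of 198 and 108 is divisible by 18, so (198, 108) ⊆ (18). Therefore (198, 108) = (18), d = 18.

Final answer: (198, 108) = (18); d = 18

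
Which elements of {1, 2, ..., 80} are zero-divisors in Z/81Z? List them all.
An element a ∈ Z/81Z (with a ≠ 0) is a zero-divisor iff gcd(a, 81) > 1 (because a is a unit precisely when gcd(a, n) = 1, and in Z/nZ every nonzero, non-unit element is a zero-divisor). Scan a = 1, ..., 80 and keep those with gcd(a, 81) > 1:
  gcd(3, 81) = 3, gcd(6, 81) = 3, gcd(9, 81) = 9, gcd(12, 81) = 3, gcd(15, 81) = 3, gcd(18, 81) = 9, gcd(21, 81) = 3, gcd(24, 81) = 3, gcd(27, 81) = 27, gcd(30, 81) = 3, gcd(33, 81) = 3, gcd(36, 81) = 9, gcd(39, 81) = 3, gcd(42, 81) = 3, gcd(45, 81) = 9, gcd(48, 81) = 3, gcd(51, 81) = 3, gcd(54, 81) = 27, gcd(57, 81) = 3, gcd(60, 81) = 3, gcd(63, 81) = 9, gcd(66, 81) = 3, gcd(69, 81) = 3, gcd(72, 81) = 9, gcd(75, 81) = 3, gcd(78, 81) = 3.
All other a ∈ {1, ..., 80} have gcd(a, 81) = 1 and are units. So the nonzero zero-divisors are exactly the 26 values of a appearing in this scan.

Final answer: nonzero zero-divisors of Z/81Z = {3, 6, 9, 12, 15, 18, 21, 24, 27, 30, 33, 36, 39, 42, 45, 48, 51, 54, 57, 60, 63, 66, 69, 72, 75, 78}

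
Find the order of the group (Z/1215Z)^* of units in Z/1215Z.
(Z/1215Z)^* consists of the classes a with gcd(a, 1215) = 1, so its order is φ(1215). φ is multiplicative, with φ(p^e) = p^e − p^(e−1). Factorise 1215 = 3^5 · 5. Then
  φ(1215) = (3^5 − 3^4) · (5 − 1) = 162 · 4 = 648.
Thus |(Z/1215Z)^*| = 648.

Final answer: |(Z/1215Z)^*| = 648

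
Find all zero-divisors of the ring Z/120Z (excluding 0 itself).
nonzero zero-divisors of Z/120Z = {2, 3, 4, 5, 6, 8, 9, 10, 12, 14, 15, 16, 18, 20, 21, 22, 24, 25, 26, 27, 28, 30, 32, 33, 34, 35, 36, 38, 39, 40, 42, 44, 45, 46, 48, 50, 51, 52, 54, 55, 56, 57, 58, 60, 62, 63, 64, 65, 66, 68, 69, 70, 72, 74, 75, 76, 78, 80, 81, 82, 84, 85, 86, 87, 88, 90, 92, 93, 94, 95, 96, 98, 99, 100, 102, 104, 105, 106, 108, 110, 111, 112, 114, 115, 116, 117, 118}

An element a ∈ Z/120Z (with a ≠ 0) is a zero-divisor iff gcd(a, 120) > 1 (because a is a unit precisely when gcd(a, n) = 1, and in Z/nZ every nonzero, non-unit element is a zero-divisor). Scan a = 1, ..., 119 and keep those with gcd(a, 120) > 1:
  gcd(2, 120) = 2, gcd(3, 120) = 3, gcd(4, 120) = 4, gcd(5, 120) = 5, gcd(6, 120) = 6, gcd(8, 120) = 8, gcd(9, 120) = 3, gcd(10, 120) = 10, gcd(12, 120) = 12, gcd(14, 120) = 2, gcd(15, 120) = 15, gcd(16, 120) = 8, gcd(18, 120) = 6, gcd(20, 120) = 20, gcd(21, 120) = 3, gcd(22, 120) = 2, gcd(24, 120) = 24, gcd(25, 120) = 5, gcd(26, 120) = 2, gcd(27, 120) = 3, gcd(28, 120) = 4, gcd(30, 120) = 30, gcd(32, 120) = 8, gcd(33, 120) = 3, gcd(34, 120) = 2, gcd(35, 120) = 5, gcd(36, 120) = 12, gcd(38, 120) = 2, gcd(39, 120) = 3, gcd(40, 120) = 40, gcd(42, 120) = 6, gcd(44, 120) = 4, gcd(45, 120) = 15, gcd(46, 120) = 2, gcd(48, 120) = 24, gcd(50, 120) = 10, gcd(51, 120) = 3, gcd(52, 120) = 4, gcd(54, 120) = 6, gcd(55, 120) = 5, gcd(56, 120) = 8, gcd(57, 120) = 3, gcd(58, 120) = 2, gcd(60, 120) = 60, gcd(62, 120) = 2, gcd(63, 120) = 3, gcd(64, 120) = 8, gcd(65, 120) = 5, gcd(66, 120) = 6, gcd(68, 120) = 4, gcd(69, 120) = 3, gcd(70, 120) = 10, gcd(72, 120) = 24, gcd(74, 120) = 2, gcd(75, 120) = 15, gcd(76, 120) = 4, gcd(78, 120) = 6, gcd(80, 120) = 40, gcd(81, 120) = 3, gcd(82, 120) = 2, gcd(84, 120) = 12, gcd(85, 120) = 5, gcd(86, 120) = 2, gcd(87, 120) = 3, gcd(88, 120) = 8, gcd(90, 120) = 30, gcd(92, 120) = 4, gcd(93, 120) = 3, gcd(94, 120) = 2, gcd(95, 120) = 5, gcd(96, 120) = 24, gcd(98, 120) = 2, gcd(99, 120) = 3, gcd(100, 120) = 20, gcd(102, 120) = 6, gcd(104, 120) = 8, gcd(105, 120) = 15, gcd(106, 120) = 2, gcd(108, 120) = 12, gcd(110, 120) = 10, gcd(111, 120) = 3, gcd(112, 120) = 8, gcd(114, 120) = 6, gcd(115, 120) = 5, gcd(116, 120) = 4, gcd(117, 120) = 3, gcd(118, 120) = 2.
All other a ∈ {1, ..., 119} have gcd(a, 120) = 1 and are units. So the nonzero zero-divisors are exactly the 87 values of a appearing in this scan.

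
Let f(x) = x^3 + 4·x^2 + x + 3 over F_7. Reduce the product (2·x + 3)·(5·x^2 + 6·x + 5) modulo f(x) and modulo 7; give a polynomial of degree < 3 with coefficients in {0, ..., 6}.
Multiply as integer polynomials: a · b = 10·x^3 + 27·x^2 + 28·x + 15. Reducing coefficients mod 7: a · b ≡ 3·x^3 + 6·x^2 + 1. Now divide by f(x) = x^3 + 4·x^2 + x + 3 in F_7[x], eliminating the leading term at each step:
  leading term 3·x^3: subtract (3)·f(x) = 3·x^3 + 5·x^2 + 3·x + 2, leaving x^2 + 4·x + 6 (coefficients mod 7)
The degree is now < 3, so this is the remainder. Hence a · b ≡ x^2 + 4·x + 6 in F_7[x]/(f).

Final answer: a · b ≡ x^2 + 4·x + 6 (mod f(x))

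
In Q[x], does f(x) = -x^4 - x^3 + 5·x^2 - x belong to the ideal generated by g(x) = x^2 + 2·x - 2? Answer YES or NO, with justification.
In Q[x] the ideal (g) consists of all multiples of g, so f ∈ (g) iff g | f, i.e. iff the remainder of f on division by g is 0. Divide f by g (g is monic, so eliminate the leading term of the running remainder at each step):
  leading term -x^4: subtract (-x^2)·g(x) = -x^4 - 2·x^3 + 2·x^2, leaving x^3 + 3·x^2 - x
  leading term x^3: subtract (x)·g(x) = x^3 + 2·x^2 - 2·x, leaving x^2 + x
  leading term x^2: subtract (1)·g(x) = x^2 + 2·x - 2, leaving 2 - x
The remainder r(x) = 2 - x ≠ 0 (and deg r < deg g), so g ∤ f, i.e. f ∉ (g).

Final answer: NO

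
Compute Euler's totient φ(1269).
φ(1269) = 828

φ is multiplicative, with φ(p^e) = p^e − p^(e−1). Factorise 1269 = 3^3 · 47. Then
  φ(1269) = (3^3 − 3^2) · (47 − 1) = 18 · 46 = 828.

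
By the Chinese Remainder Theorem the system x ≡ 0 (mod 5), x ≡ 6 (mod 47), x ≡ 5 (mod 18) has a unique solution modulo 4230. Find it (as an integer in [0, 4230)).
The moduli 5, 47, 18 are pairwise coprime, so by the CRT there is a unique solution mod 5·47·18 = 4230.
Solve by successive substitution. Start with x ≡ 0 (mod 5).
  Combine with x ≡ 6 (mod 47): write x = 5·t and require 5·t ≡ 6 (mod 47). Since 5^(−1) ≡ 19 (mod 47), t ≡ 19·6 ≡ 20 (mod 47). So x ≡ 5·20 = 100 (mod 235).
  Combine with x ≡ 5 (mod 18): write x = 100 + 235·t and require 100 + 235·t ≡ 5 (mod 18), i.e. 235·t ≡ 5 − 100 ≡ 13 (mod 18). Since 235^(−1) ≡ 1 (mod 18) (235 ≡ 1 (mod 18)), t ≡ 1·13 ≡ 13 (mod 18). So x ≡ 100 + 235·13 = 3155 (mod 4230).
Unique solution in [0, 4230): x = 3155.

Final answer: x ≡ 3155 (mod 4230); the representative in [0, 4230) is 3155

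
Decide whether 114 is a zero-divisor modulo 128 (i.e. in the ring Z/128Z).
YES

gcd(114, 128) = 2 > 1, so 114 is not a unit in Z/128Z. In Z/nZ every nonzero non-unit is a zero-divisor: explicitly, take b = 128/gcd = 64 ≠ 0 (mod 128); then 114·64 = 7296 = 57·128, i.e. 114·64 ≡ 0 (mod 128). So 114 is a zero-divisor.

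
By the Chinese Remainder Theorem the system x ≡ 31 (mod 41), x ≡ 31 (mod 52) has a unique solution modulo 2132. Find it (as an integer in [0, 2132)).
The moduli 41, 52 are pairwise coprime, so by the CRT there is a unique solution mod 41·52 = 2132.
Solve by successive substitution. Start with x ≡ 31 (mod 41).
  Combine with x ≡ 31 (mod 52): write x = 31 + 41·t and require 31 + 41·t ≡ 31 (mod 52), i.e. 41·t ≡ 31 − 31 ≡ 0 (mod 52). Since 41^(−1) ≡ 33 (mod 52), t ≡ 33·0 ≡ 0 (mod 52). So x ≡ 31 + 41·0 = 31 (mod 2132).
Unique solution in [0, 2132): x = 31.

Final answer: x ≡ 31 (mod 2132); the representative in [0, 2132) is 31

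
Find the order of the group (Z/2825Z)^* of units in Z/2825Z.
|(Z/2825Z)^*| = 2240

(Z/2825Z)^* consists of the classes a with gcd(a, 2825) = 1, so its order is φ(2825). φ is multiplicative, with φ(p^e) = p^e − p^(e−1). Factorise 2825 = 5^2 · 113. Then
  φ(2825) = (5^2 − 5^1) · (113 − 1) = 20 · 112 = 2240.
Thus |(Z/2825Z)^*| = 2240.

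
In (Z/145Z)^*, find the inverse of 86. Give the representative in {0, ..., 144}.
86^(−1) ≡ 86 (mod 145)

Apply the extended Euclidean algorithm to (145, 86), tracking rows (r, s, t) with s·145 + t·86 = r. Each division r_prev = q·r_cur + r_new produces the new row as (previous row) − q·(current row):
  row A: (145, 1, 0)   [1·145 + 0·86 = 145]
  row B: (86, 0, 1)   [0·145 + 1·86 = 86]
  145 = 1·86 + 59   → row C = row A − 1·row B = (59, 1, −1)   [check: 1·145 − 1·86 = 59]
  86 = 1·59 + 27   → row D = row B − 1·row C = (27, −1, 2)   [check: −1·145 + 2·86 = 27]
  59 = 2·27 + 5   → row E = row C − 2·row D = (5, 3, −5)   [check: 3·145 − 5·86 = 5]
  27 = 5·5 + 2   → row F = row D − 5·row E = (2, −16, 27)   [check: −16·145 + 27·86 = 2]
  5 = 2·2 + 1   → row G = row E − 2·row F = (1, 35, −59)   [check: 35·145 − 59·86 = 1]
  2 = 2·1 + 0   → remainder 0, stop. gcd = 1 (last nonzero row G).
The gcd is 1, so 86 is invertible mod 145. The last nonzero row gives 35·145 − 59·86 = 1, so t = −59. So 86^(−1) ≡ −59 ≡ 86 (mod 145). Verify: 86 · 86 = 7396 ≡ 1 (mod 145). ✓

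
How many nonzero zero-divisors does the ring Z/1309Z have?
In Z/1309Z each nonzero element is either a unit (gcd with 1309 is 1) or a zero-divisor (gcd > 1). The number of units is φ(1309): factorise 1309 = 7 · 11 · 17, so φ(1309) = (7 − 1) · (11 − 1) · (17 − 1) = 6 · 10 · 16 = 960. The nonzero elements number 1309 − 1 = 1308. Hence the nonzero zero-divisors number 1308 − 960 = 348.

Final answer: Z/1309Z has 348 nonzero zero-divisors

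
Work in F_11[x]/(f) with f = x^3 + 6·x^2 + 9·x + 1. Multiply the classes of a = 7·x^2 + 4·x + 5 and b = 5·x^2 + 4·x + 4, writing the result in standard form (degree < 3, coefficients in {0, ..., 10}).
a · b ≡ 7·x + 6 (mod f(x))

Multiply as integer polynomials: a · b = 35·x^4 + 48·x^3 + 69·x^2 + 36·x + 20. Reducing coefficients mod 11: a · b ≡ 2·x^4 + 4·x^3 + 3·x^2 + 3·x + 9. Now divide by f(x) = x^3 + 6·x^2 + 9·x + 1 in F_11[x], eliminating the leading term at each step:
  leading term 2·x^4: subtract (2·x)·f(x) = 2·x^4 + x^3 + 7·x^2 + 2·x, leaving 3·x^3 + 7·x^2 + x + 9 (coefficients mod 11)
  leading term 3·x^3: subtract (3)·f(x) = 3·x^3 + 7·x^2 + 5·x + 3, leaving 7·x + 6 (coefficients mod 11)
The degree is now < 3, so this is the remainder. Hence a · b ≡ 7·x + 6 in F_11[x]/(f).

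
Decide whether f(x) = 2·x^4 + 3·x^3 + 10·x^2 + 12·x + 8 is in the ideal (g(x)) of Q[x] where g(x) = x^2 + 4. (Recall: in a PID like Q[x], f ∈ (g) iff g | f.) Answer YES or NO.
In Q[x] the ideal (g) consists of all multiples of g, so f ∈ (g) iff g | f, i.e. iff the remainder of f on division by g is 0. Divide f by g (g is monic, so eliminate the leading term of the running remainder at each step):
  leading term 2·x^4: subtract (2·x^2)·g(x) = 2·x^4 + 8·x^2, leaving 3·x^3 + 2·x^2 + 12·x + 8
  leading term 3·x^3: subtract (3·x)·g(x) = 3·x^3 + 12·x, leaving 2·x^2 + 8
  leading term 2·x^2: subtract (2)·g(x) = 2·x^2 + 8, leaving 0
The remainder is 0, so f(x) = g(x) · h(x) with h(x) = 2·x^2 + 3·x + 2. Hence g | f, i.e. f ∈ (g).

Final answer: YES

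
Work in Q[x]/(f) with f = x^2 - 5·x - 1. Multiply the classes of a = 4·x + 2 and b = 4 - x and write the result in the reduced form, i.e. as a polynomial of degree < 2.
First multiply in Q[x] without reducing: a · b = -4·x^2 + 14·x + 8. Now divide by f(x) = x^2 - 5·x - 1, eliminating the leading term at each step:
  leading term -4·x^2: subtract (-4)·f(x) = -4·x^2 + 20·x + 4, leaving 4 - 6·x
The degree is now < 2, so this is the remainder. Hence a · b ≡ 4 - 6·x in Q[x]/(f).

Final answer: a · b ≡ 4 - 6·x (mod f(x))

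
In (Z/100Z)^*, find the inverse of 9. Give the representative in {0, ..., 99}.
Apply the extended Euclidean algorithm to (100, 9), tracking rows (r, s, t) with s·100 + t·9 = r. Each division r_prev = q·r_cur + r_new produces the new row as (previous row) − q·(current row):
  row A: (100, 1, 0)   [1·100 + 0·9 = 100]
  row B: (9, 0, 1)   [0·100 + 1·9 = 9]
  100 = 11·9 + 1   → row C = row A − 11·row B = (1, 1, −11)   [check: 1·100 − 11·9 = 1]
  9 = 9·1 + 0   → remainder 0, stop. gcd = 1 (last nonzero row C).
The gcd is 1, so 9 is invertible mod 100. The last nonzero row gives 1·100 − 11·9 = 1, so t = −11. So 9^(−1) ≡ −11 ≡ 89 (mod 100). Verify: 9 · 89 = 801 ≡ 1 (mod 100). ✓

Final answer: 9^(−1) ≡ 89 (mod 100)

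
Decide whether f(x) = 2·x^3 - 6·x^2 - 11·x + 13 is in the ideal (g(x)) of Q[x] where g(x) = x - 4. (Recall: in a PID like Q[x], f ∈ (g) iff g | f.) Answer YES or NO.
In Q[x] the ideal (g) consists of all multiples of g, so f ∈ (g) iff g | f, i.e. iff the remainder of f on division by g is 0. Divide f by g (g is monic, so eliminate the leading term of the running remainder at each step):
  leading term 2·x^3: subtract (2·x^2)·g(x) = 2·x^3 - 8·x^2, leaving 2·x^2 - 11·x + 13
  leading term 2·x^2: subtract (2·x)·g(x) = 2·x^2 - 8·x, leaving 13 - 3·x
  leading term -3·x: subtract (-3)·g(x) = 12 - 3·x, leaving 1
The remainder r(x) = 1 ≠ 0 (and deg r < deg g), so g ∤ f, i.e. f ∉ (g).

Final answer: NO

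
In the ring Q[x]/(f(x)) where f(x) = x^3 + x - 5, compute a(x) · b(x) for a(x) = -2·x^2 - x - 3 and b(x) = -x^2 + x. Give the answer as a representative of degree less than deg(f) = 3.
a · b ≡ 8·x - 5 (mod f(x))

First multiply in Q[x] without reducing: a · b = 2·x^4 - x^3 + 2·x^2 - 3·x. Now divide by f(x) = x^3 + x - 5, eliminating the leading term at each step:
  leading term 2·x^4: subtract (2·x)·f(x) = 2·x^4 + 2·x^2 - 10·x, leaving -x^3 + 7·x
  leading term -x^3: subtract (-1)·f(x) = -x^3 - x + 5, leaving 8·x - 5
The degree is now < 3, so this is the remainder. Hence a · b ≡ 8·x - 5 in Q[x]/(f).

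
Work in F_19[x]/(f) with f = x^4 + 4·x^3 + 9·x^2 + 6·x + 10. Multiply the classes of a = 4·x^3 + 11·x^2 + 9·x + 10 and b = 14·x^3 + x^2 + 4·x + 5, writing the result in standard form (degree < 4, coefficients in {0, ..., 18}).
Multiply as integer polynomials: a · b = 56·x^6 + 158·x^5 + 153·x^4 + 213·x^3 + 101·x^2 + 85·x + 50. Reducing coefficients mod 19: a · b ≡ 18·x^6 + 6·x^5 + x^4 + 4·x^3 + 6·x^2 + 9·x + 12. Now divide by f(x) = x^4 + 4·x^3 + 9·x^2 + 6·x + 10 in F_19[x], eliminating the leading term at each step:
  leading term 18·x^6: subtract (18·x^2)·f(x) = 18·x^6 + 15·x^5 + 10·x^4 + 13·x^3 + 9·x^2, leaving 10·x^5 + 10·x^4 + 10·x^3 + 16·x^2 + 9·x + 12 (coefficients mod 19)
  leading term 10·x^5: subtract (10·x)·f(x) = 10·x^5 + 2·x^4 + 14·x^3 + 3·x^2 + 5·x, leaving 8·x^4 + 15·x^3 + 13·x^2 + 4·x + 12 (coefficients mod 19)
  leading term 8·x^4: subtract (8)·f(x) = 8·x^4 + 13·x^3 + 15·x^2 + 10·x + 4, leaving 2·x^3 + 17·x^2 + 13·x + 8 (coefficients mod 19)
The degree is now < 4, so this is the remainder. Hence a · b ≡ 2·x^3 + 17·x^2 + 13·x + 8 in F_19[x]/(f).

Final answer: a · b ≡ 2·x^3 + 17·x^2 + 13·x + 8 (mod f(x))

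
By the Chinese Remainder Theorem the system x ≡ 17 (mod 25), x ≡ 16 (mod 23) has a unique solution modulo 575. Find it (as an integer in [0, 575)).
The moduli 25, 23 are pairwise coprime, so by the CRT there is a unique solution mod 25·23 = 575.
Solve by successive substitution. Start with x ≡ 17 (mod 25).
  Combine with x ≡ 16 (mod 23): write x = 17 + 25·t and require 17 + 25·t ≡ 16 (mod 23), i.e. 25·t ≡ 16 − 17 ≡ 22 (mod 23). Since 25^(−1) ≡ 12 (mod 23) (25 ≡ 2 (mod 23)), t ≡ 12·22 ≡ 11 (mod 23). So x ≡ 17 + 25·11 = 292 (mod 575).
Unique solution in [0, 575): x = 292.

Final answer: x ≡ 292 (mod 575); the representative in [0, 575) is 292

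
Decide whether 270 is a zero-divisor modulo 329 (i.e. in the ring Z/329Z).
NO

gcd(270, 329) = 1, so 270 is a unit in Z/329Z (it has a multiplicative inverse). A unit cannot be a zero-divisor: if 270·b ≡ 0 then multiplying both sides by 270^(−1) gives b ≡ 0. So 270 is not a zero-divisor.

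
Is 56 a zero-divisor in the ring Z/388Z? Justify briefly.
gcd(56, 388) = 4 > 1, so 56 is not a unit in Z/388Z. In Z/nZ every nonzero non-unit is a zero-divisor: explicitly, take b = 388/gcd = 97 ≠ 0 (mod 388); then 56·97 = 5432 = 14·388, i.e. 56·97 ≡ 0 (mod 388). So 56 is a zero-divisor.

Final answer: YES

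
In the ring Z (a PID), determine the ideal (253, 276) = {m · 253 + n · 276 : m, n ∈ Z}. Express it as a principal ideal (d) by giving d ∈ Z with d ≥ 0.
In the PID Z, (a, b) is generated by gcd(a, b). Compute gcd(276, 253) with the extended Euclidean algorithm, tracking rows (r, s, t) with s·276 + t·253 = r:
  row A: (276, 1, 0)   [1·276 + 0·253 = 276]
  row B: (253, 0, 1)   [0·276 + 1·253 = 253]
  276 = 1·253 + 23   → row C = row A − 1·row B = (23, 1, −1)   [check: 1·276 − 1·253 = 23]
  253 = 11·23 + 0   → remainder 0, stop. gcd = 23 (last nonzero row C).
So gcd(253, 276) = 23, with Bézout identity 1·276 − 1·253 = 23. Containment (⊇): the Bézout identity exhibits 23 as an element of (253, 276), giving (23) ⊆ (253, 276). Containment (⊆): since 23 | 253 and 23 | 276 (253 = 23·11, 276 = 23·12), every Z-linear combination of 253 and 276 is divisible by 23, so (253, 276) ⊆ (23). Therefore (253, 276) = (23), d = 23.

Final answer: (253, 276) = (23); d = 23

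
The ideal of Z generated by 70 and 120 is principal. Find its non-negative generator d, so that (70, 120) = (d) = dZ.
In the PID Z, (a, b) is generated by gcd(a, b). Compute gcd(120, 70) with the extended Euclidean algorithm, tracking rows (r, s, t) with s·120 + t·70 = r:
  row A: (120, 1, 0)   [1·120 + 0·70 = 120]
  row B: (70, 0, 1)   [0·120 + 1·70 = 70]
  120 = 1·70 + 50   → row C = row A − 1·row B = (50, 1, −1)   [check: 1·120 − 1·70 = 50]
  70 = 1·50 + 20   → row D = row B − 1·row C = (20, −1, 2)   [check: −1·120 + 2·70 = 20]
  50 = 2·20 + 10   → row E = row C − 2·row D = (10, 3, −5)   [check: 3·120 − 5·70 = 10]
  20 = 2·10 + 0   → remainder 0, stop. gcd = 10 (last nonzero row E).
So gcd(70, 120) = 10, with Bézout identity 3·120 − 5·70 = 10. Containment (⊇): the Bézout identity exhibits 10 as an element of (70, 120), giving (10) ⊆ (70, 120). Containment (⊆): since 10 | 70 and 10 | 120 (70 = 10·7, 120 = 10·12), every Z-linear combination of 70 and 120 is divisible by 10, so (70, 120) ⊆ (10). Therefore (70, 120) = (10), d = 10.

Final answer: (70, 120) = (10); d = 10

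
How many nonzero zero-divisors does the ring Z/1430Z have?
Z/1430Z has 949 nonzero zero-divisors

In Z/1430Z each nonzero element is either a unit (gcd with 1430 is 1) or a zero-divisor (gcd > 1). The number of units is φ(1430): factorise 1430 = 2 · 5 · 11 · 13, so φ(1430) = (2 − 1) · (5 − 1) · (11 − 1) · (13 − 1) = 1 · 4 · 10 · 12 = 480. The nonzero elements number 1430 − 1 = 1429. Hence the nonzero zero-divisors number 1429 − 480 = 949.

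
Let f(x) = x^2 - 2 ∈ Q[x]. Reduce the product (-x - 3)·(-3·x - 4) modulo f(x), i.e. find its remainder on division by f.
a · b ≡ 13·x + 18 (mod f(x))

First multiply in Q[x] without reducing: a · b = 3·x^2 + 13·x + 12. Now divide by f(x) = x^2 - 2, eliminating the leading term at each step:
  leading term 3·x^2: subtract (3)·f(x) = 3·x^2 - 6, leaving 13·x + 18
The degree is now < 2, so this is the remainder. Hence a · b ≡ 13·x + 18 in Q[x]/(f).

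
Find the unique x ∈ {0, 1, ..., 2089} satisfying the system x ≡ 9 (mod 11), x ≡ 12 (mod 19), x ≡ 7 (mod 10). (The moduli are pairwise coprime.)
x ≡ 867 (mod 2090); the representative in [0, 2090) is 867

The moduli 11, 19, 10 are pairwise coprime, so by the CRT there is a unique solution mod 11·19·10 = 2090.
Solve by successive substitution. Start with x ≡ 9 (mod 11).
  Combine with x ≡ 12 (mod 19): write x = 9 + 11·t and require 9 + 11·t ≡ 12 (mod 19), i.e. 11·t ≡ 12 − 9 ≡ 3 (mod 19). Since 11^(−1) ≡ 7 (mod 19), t ≡ 7·3 ≡ 2 (mod 19). So x ≡ 9 + 11·2 = 31 (mod 209).
  Combine with x ≡ 7 (mod 10): write x = 31 + 209·t and require 31 + 209·t ≡ 7 (mod 10), i.e. 209·t ≡ 7 − 31 ≡ 6 (mod 10). Since 209^(−1) ≡ 9 (mod 10) (209 ≡ 9 (mod 10)), t ≡ 9·6 ≡ 4 (mod 10). So x ≡ 31 + 209·4 = 867 (mod 2090).
Unique solution in [0, 2090): x = 867.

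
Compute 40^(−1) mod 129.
40^(−1) ≡ 100 (mod 129)

Apply the extended Euclidean algorithm to (129, 40), tracking rows (r, s, t) with s·129 + t·40 = r. Each division r_prev = q·r_cur + r_new produces the new row as (previous row) − q·(current row):
  row A: (129, 1, 0)   [1·129 + 0·40 = 129]
  row B: (40, 0, 1)   [0·129 + 1·40 = 40]
  129 = 3·40 + 9   → row C = row A − 3·row B = (9, 1, −3)   [check: 1·129 − 3·40 = 9]
  40 = 4·9 + 4   → row D = row B − 4·row C = (4, −4, 13)   [check: −4·129 + 13·40 = 4]
  9 = 2·4 + 1   → row E = row C − 2·row D = (1, 9, −29)   [check: 9·129 − 29·40 = 1]
  4 = 4·1 + 0   → remainder 0, stop. gcd = 1 (last nonzero row E).
The gcd is 1, so 40 is invertible mod 129. The last nonzero row gives 9·129 − 29·40 = 1, so t = −29. So 40^(−1) ≡ −29 ≡ 100 (mod 129). Verify: 40 · 100 = 4000 ≡ 1 (mod 129). ✓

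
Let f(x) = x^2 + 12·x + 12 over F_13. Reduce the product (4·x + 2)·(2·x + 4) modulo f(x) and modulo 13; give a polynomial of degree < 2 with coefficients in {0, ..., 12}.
a · b ≡ 2·x + 3 (mod f(x))

Multiply as integer polynomials: a · b = 8·x^2 + 20·x + 8. Reducing coefficients mod 13: a · b ≡ 8·x^2 + 7·x + 8. Now divide by f(x) = x^2 + 12·x + 12 in F_13[x], eliminating the leading term at each step:
  leading term 8·x^2: subtract (8)·f(x) = 8·x^2 + 5·x + 5, leaving 2·x + 3 (coefficients mod 13)
The degree is now < 2, so this is the remainder. Hence a · b ≡ 2·x + 3 in F_13[x]/(f).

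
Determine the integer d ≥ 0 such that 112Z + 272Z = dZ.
In the PID Z, (a, b) is generated by gcd(a, b). Compute gcd(272, 112) with the extended Euclidean algorithm, tracking rows (r, s, t) with s·272 + t·112 = r:
  row A: (272, 1, 0)   [1·272 + 0·112 = 272]
  row B: (112, 0, 1)   [0·272 + 1·112 = 112]
  272 = 2·112 + 48   → row C = row A − 2·row B = (48, 1, −2)   [check: 1·272 − 2·112 = 48]
  112 = 2·48 + 16   → row D = row B − 2·row C = (16, −2, 5)   [check: −2·272 + 5·112 = 16]
  48 = 3·16 + 0   → remainder 0, stop. gcd = 16 (last nonzero row D).
So gcd(112, 272) = 16, with Bézout identity −2·272 + 5·112 = 16. Containment (⊇): the Bézout identity exhibits 16 as an element of (112, 272), giving (16) ⊆ (112, 272). Containment (⊆): since 16 | 112 and 16 | 272 (112 = 16·7, 272 = 16·17), every Z-linear combination of 112 and 272 is divisible by 16, so (112, 272) ⊆ (16). Therefore (112, 272) = (16), d = 16.

Final answer: (112, 272) = (16); d = 16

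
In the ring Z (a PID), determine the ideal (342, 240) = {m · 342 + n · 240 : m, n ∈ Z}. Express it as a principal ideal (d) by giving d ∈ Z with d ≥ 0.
(342, 240) = (6); d = 6

In the PID Z, (a, b) is generated by gcd(a, b). Compute gcd(342, 240) with the extended Euclidean algorithm, tracking rows (r, s, t) with s·342 + t·240 = r:
  row A: (342, 1, 0)   [1·342 + 0·240 = 342]
  row B: (240, 0, 1)   [0·342 + 1·240 = 240]
  342 = 1·240 + 102   → row C = row A − 1·row B = (102, 1, −1)   [check: 1·342 − 1·240 = 102]
  240 = 2·102 + 36   → row D = row B − 2·row C = (36, −2, 3)   [check: −2·342 + 3·240 = 36]
  102 = 2·36 + 30   → row E = row C − 2·row D = (30, 5, −7)   [check: 5·342 − 7·240 = 30]
  36 = 1·30 + 6   → row F = row D − 1·row E = (6, −7, 10)   [check: −7·342 + 10·240 = 6]
  30 = 5·6 + 0   → remainder 0, stop. gcd = 6 (last nonzero row F).
So gcd(342, 240) = 6, with Bézout identity −7·342 + 10·240 = 6. Containment (⊇): the Bézout identity exhibits 6 as an element of (342, 240), giving (6) ⊆ (342, 240). Containment (⊆): since 6 | 342 and 6 | 240 (342 = 6·57, 240 = 6·40), every Z-linear combination of 342 and 240 is divisible by 6, so (342, 240) ⊆ (6). Therefore (342, 240) = (6), d = 6.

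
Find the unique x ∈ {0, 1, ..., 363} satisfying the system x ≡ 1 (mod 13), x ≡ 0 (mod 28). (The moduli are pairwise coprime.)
The moduli 13, 28 are pairwise coprime, so by the CRT there is a unique solution mod 13·28 = 364.
Solve by successive substitution. Start with x ≡ 1 (mod 13).
  Combine with x ≡ 0 (mod 28): write x = 1 + 13·t and require 1 + 13·t ≡ 0 (mod 28), i.e. 13·t ≡ 0 − 1 ≡ 27 (mod 28). Since 13^(−1) ≡ 13 (mod 28), t ≡ 13·27 ≡ 15 (mod 28). So x ≡ 1 + 13·15 = 196 (mod 364).
Unique solution in [0, 364): x = 196.

Final answer: x ≡ 196 (mod 364); the representative in [0, 364) is 196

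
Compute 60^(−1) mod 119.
60^(−1) ≡ 2 (mod 119)

Apply the extended Euclidean algorithm to (119, 60), tracking rows (r, s, t) with s·119 + t·60 = r. Each division r_prev = q·r_cur + r_new produces the new row as (previous row) − q·(current row):
  row A: (119, 1, 0)   [1·119 + 0·60 = 119]
  row B: (60, 0, 1)   [0·119 + 1·60 = 60]
  119 = 1·60 + 59   → row C = row A − 1·row B = (59, 1, −1)   [check: 1·119 − 1·60 = 59]
  60 = 1·59 + 1   → row D = row B − 1·row C = (1, −1, 2)   [check: −1·119 + 2·60 = 1]
  59 = 59·1 + 0   → remainder 0, stop. gcd = 1 (last nonzero row D).
The gcd is 1, so 60 is invertible mod 119. The last nonzero row gives −1·119 + 2·60 = 1, so t = 2. So 60^(−1) ≡ 2 (mod 119). Verify: 60 · 2 = 120 ≡ 1 (mod 119). ✓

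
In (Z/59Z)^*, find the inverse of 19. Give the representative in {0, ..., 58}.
19^(−1) ≡ 28 (mod 59)

Apply the extended Euclidean algorithm to (59, 19), tracking rows (r, s, t) with s·59 + t·19 = r. Each division r_prev = q·r_cur + r_new produces the new row as (previous row) − q·(current row):
  row A: (59, 1, 0)   [1·59 + 0·19 = 59]
  row B: (19, 0, 1)   [0·59 + 1·19 = 19]
  59 = 3·19 + 2   → row C = row A − 3·row B = (2, 1, −3)   [check: 1·59 − 3·19 = 2]
  19 = 9·2 + 1   → row D = row B − 9·row C = (1, −9, 28)   [check: −9·59 + 28·19 = 1]
  2 = 2·1 + 0   → remainder 0, stop. gcd = 1 (last nonzero row D).
The gcd is 1, so 19 is invertible mod 59. The last nonzero row gives −9·59 + 28·19 = 1, so t = 28. So 19^(−1) ≡ 28 (mod 59). Verify: 19 · 28 = 532 ≡ 1 (mod 59). ✓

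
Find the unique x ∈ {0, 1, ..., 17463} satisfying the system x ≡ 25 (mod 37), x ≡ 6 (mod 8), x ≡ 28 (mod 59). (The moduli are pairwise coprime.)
The moduli 37, 8, 59 are pairwise coprime, so by the CRT there is a unique solution mod 37·8·59 = 17464.
Solve by successive substitution. Start with x ≡ 25 (mod 37).
  Combine with x ≡ 6 (mod 8): write x = 25 + 37·t and require 25 + 37·t ≡ 6 (mod 8), i.e. 37·t ≡ 6 − 25 ≡ 5 (mod 8). Since 37^(−1) ≡ 5 (mod 8) (37 ≡ 5 (mod 8)), t ≡ 5·5 ≡ 1 (mod 8). So x ≡ 25 + 37·1 = 62 (mod 296).
  Combine with x ≡ 28 (mod 59): write x = 62 + 296·t and require 62 + 296·t ≡ 28 (mod 59), i.e. 296·t ≡ 28 − 62 ≡ 25 (mod 59). Since 296^(−1) ≡ 1 (mod 59) (296 ≡ 1 (mod 59)), t ≡ 1·25 ≡ 25 (mod 59). So x ≡ 62 + 296·25 = 7462 (mod 17464).
Unique solution in [0, 17464): x = 7462.

Final answer: x ≡ 7462 (mod 17464); the representative in [0, 17464) is 7462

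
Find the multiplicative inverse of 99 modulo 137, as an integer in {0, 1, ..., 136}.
Apply the extended Euclidean algorithm to (137, 99), tracking rows (r, s, t) with s·137 + t·99 = r. Each division r_prev = q·r_cur + r_new produces the new row as (previous row) − q·(current row):
  row A: (137, 1, 0)   [1·137 + 0·99 = 137]
  row B: (99, 0, 1)   [0·137 + 1·99 = 99]
  137 = 1·99 + 38   → row C = row A − 1·row B = (38, 1, −1)   [check: 1·137 − 1·99 = 38]
  99 = 2·38 + 23   → row D = row B − 2·row C = (23, −2, 3)   [check: −2·137 + 3·99 = 23]
  38 = 1·23 + 15   → row E = row C − 1·row D = (15, 3, −4)   [check: 3·137 − 4·99 = 15]
  23 = 1·15 + 8   → row F = row D − 1·row E = (8, −5, 7)   [check: −5·137 + 7·99 = 8]
  15 = 1·8 + 7   → row G = row E − 1·row F = (7, 8, −11)   [check: 8·137 − 11·99 = 7]
  8 = 1·7 + 1   → row H = row F − 1·row G = (1, −13, 18)   [check: −13·137 + 18·99 = 1]
  7 = 7·1 + 0   → remainder 0, stop. gcd = 1 (last nonzero row H).
The gcd is 1, so 99 is invertible mod 137. The last nonzero row gives −13·137 + 18·99 = 1, so t = 18. So 99^(−1) ≡ 18 (mod 137). Verify: 99 · 18 = 1782 ≡ 1 (mod 137). ✓

Final answer: 99^(−1) ≡ 18 (mod 137)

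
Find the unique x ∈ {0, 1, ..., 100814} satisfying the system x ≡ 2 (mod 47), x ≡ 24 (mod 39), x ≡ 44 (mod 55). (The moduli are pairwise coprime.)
The moduli 47, 39, 55 are pairwise coprime, so by the CRT there is a unique solution mod 47·39·55 = 100815.
Solve by successive substitution. Start with x ≡ 2 (mod 47).
  Combine with x ≡ 24 (mod 39): write x = 2 + 47·t and require 2 + 47·t ≡ 24 (mod 39), i.e. 47·t ≡ 24 − 2 ≡ 22 (mod 39). Since 47^(−1) ≡ 5 (mod 39) (47 ≡ 8 (mod 39)), t ≡ 5·22 ≡ 32 (mod 39). So x ≡ 2 + 47·32 = 1506 (mod 1833).
  Combine with x ≡ 44 (mod 55): write x = 1506 + 1833·t and require 1506 + 1833·t ≡ 44 (mod 55), i.e. 1833·t ≡ 44 − 1506 ≡ 23 (mod 55). Since 1833^(−1) ≡ 52 (mod 55) (1833 ≡ 18 (mod 55)), t ≡ 52·23 ≡ 41 (mod 55). So x ≡ 1506 + 1833·41 = 76659 (mod 100815).
Unique solution in [0, 100815): x = 76659.

Final answer: x ≡ 76659 (mod 100815); the representative in [0, 100815) is 76659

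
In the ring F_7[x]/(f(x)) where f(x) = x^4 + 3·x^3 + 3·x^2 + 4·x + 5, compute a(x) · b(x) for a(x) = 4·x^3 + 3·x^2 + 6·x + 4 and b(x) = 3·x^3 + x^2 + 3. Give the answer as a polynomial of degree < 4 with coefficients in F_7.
Multiply as integer polynomials: a · b = 12·x^6 + 13·x^5 + 21·x^4 + 30·x^3 + 13·x^2 + 18·x + 12. Reducing coefficients mod 7: a · b ≡ 5·x^6 + 6·x^5 + 2·x^3 + 6·x^2 + 4·x + 5. Now divide by f(x) = x^4 + 3·x^3 + 3·x^2 + 4·x + 5 in F_7[x], eliminating the leading term at each step:
  leading term 5·x^6: subtract (5·x^2)·f(x) = 5·x^6 + x^5 + x^4 + 6·x^3 + 4·x^2, leaving 5·x^5 + 6·x^4 + 3·x^3 + 2·x^2 + 4·x + 5 (coefficients mod 7)
  leading term 5·x^5: subtract (5·x)·f(x) = 5·x^5 + x^4 + x^3 + 6·x^2 + 4·x, leaving 5·x^4 + 2·x^3 + 3·x^2 + 5 (coefficients mod 7)
  leading term 5·x^4: subtract (5)·f(x) = 5·x^4 + x^3 + x^2 + 6·x + 4, leaving x^3 + 2·x^2 + x + 1 (coefficients mod 7)
The degree is now < 4, so this is the remainder. Hence a · b ≡ x^3 + 2·x^2 + x + 1 in F_7[x]/(f).

Final answer: a · b ≡ x^3 + 2·x^2 + x + 1 (mod f(x))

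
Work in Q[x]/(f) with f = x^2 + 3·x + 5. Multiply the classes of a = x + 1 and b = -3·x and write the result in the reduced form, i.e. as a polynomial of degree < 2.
a · b ≡ 6·x + 15 (mod f(x))

First multiply in Q[x] without reducing: a · b = -3·x^2 - 3·x. Now divide by f(x) = x^2 + 3·x + 5, eliminating the leading term at each step:
  leading term -3·x^2: subtract (-3)·f(x) = -3·x^2 - 9·x - 15, leaving 6·x + 15
The degree is now < 2, so this is the remainder. Hence a · b ≡ 6·x + 15 in Q[x]/(f).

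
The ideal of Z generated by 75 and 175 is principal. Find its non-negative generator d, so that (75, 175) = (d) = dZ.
(75, 175) = (25); d = 25

In the PID Z, (a, b) is generated by gcd(a, b). Compute gcd(175, 75) with the extended Euclidean algorithm, tracking rows (r, s, t) with s·175 + t·75 = r:
  row A: (175, 1, 0)   [1·175 + 0·75 = 175]
  row B: (75, 0, 1)   [0·175 + 1·75 = 75]
  175 = 2·75 + 25   → row C = row A − 2·row B = (25, 1, −2)   [check: 1·175 − 2·75 = 25]
  75 = 3·25 + 0   → remainder 0, stop. gcd = 25 (last nonzero row C).
So gcd(75, 175) = 25, with Bézout identity 1·175 − 2·75 = 25. Containment (⊇): the Bézout identity exhibits 25 as an element of (75, 175), giving (25) ⊆ (75, 175). Containment (⊆): since 25 | 75 and 25 | 175 (75 = 25·3, 175 = 25·7), every Z-linear combination of 75 and 175 is divisible by 25, so (75, 175) ⊆ (25). Therefore (75, 175) = (25), d = 25.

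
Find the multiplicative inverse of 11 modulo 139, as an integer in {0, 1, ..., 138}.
11^(−1) ≡ 38 (mod 139)

Apply the extended Euclidean algorithm to (139, 11), tracking rows (r, s, t) with s·139 + t·11 = r. Each division r_prev = q·r_cur + r_new produces the new row as (previous row) − q·(current row):
  row A: (139, 1, 0)   [1·139 + 0·11 = 139]
  row B: (11, 0, 1)   [0·139 + 1·11 = 11]
  139 = 12·11 + 7   → row C = row A − 12·row B = (7, 1, −12)   [check: 1·139 − 12·11 = 7]
  11 = 1·7 + 4   → row D = row B − 1·row C = (4, −1, 13)   [check: −1·139 + 13·11 = 4]
  7 = 1·4 + 3   → row E = row C − 1·row D = (3, 2, −25)   [check: 2·139 − 25·11 = 3]
  4 = 1·3 + 1   → row F = row D − 1·row E = (1, −3, 38)   [check: −3·139 + 38·11 = 1]
  3 = 3·1 + 0   → remainder 0, stop. gcd = 1 (last nonzero row F).
The gcd is 1, so 11 is invertible mod 139. The last nonzero row gives −3·139 + 38·11 = 1, so t = 38. So 11^(−1) ≡ 38 (mod 139). Verify: 11 · 38 = 418 ≡ 1 (mod 139). ✓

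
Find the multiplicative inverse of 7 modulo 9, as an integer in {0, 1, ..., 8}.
7^(−1) ≡ 4 (mod 9)

Apply the extended Euclidean algorithm to (9, 7), tracking rows (r, s, t) with s·9 + t·7 = r. Each division r_prev = q·r_cur + r_new produces the new row as (previous row) − q·(current row):
  row A: (9, 1, 0)   [1·9 + 0·7 = 9]
  row B: (7, 0, 1)   [0·9 + 1·7 = 7]
  9 = 1·7 + 2   → row C = row A − 1·row B = (2, 1, −1)   [check: 1·9 − 1·7 = 2]
  7 = 3·2 + 1   → row D = row B − 3·row C = (1, −3, 4)   [check: −3·9 + 4·7 = 1]
  2 = 2·1 + 0   → remainder 0, stop. gcd = 1 (last nonzero row D).
The gcd is 1, so 7 is invertible mod 9. The last nonzero row gives −3·9 + 4·7 = 1, so t = 4. So 7^(−1) ≡ 4 (mod 9). Verify: 7 · 4 = 28 ≡ 1 (mod 9). ✓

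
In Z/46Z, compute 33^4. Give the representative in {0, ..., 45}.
41

Use repeated squaring. Binary(4) = 100. Walk through the bits of the exponent 4 left-to-right: at each bit after the leading one, square the running value, then multiply by 33 if the bit is 1 (always reducing mod 46):
  bit 1 = 1 (leading): start with 33.
  bit 2 = 0: square 33^2 = 1089 ≡ 31 (mod 46).
  bit 3 = 0: square 31^2 = 961 ≡ 41 (mod 46).
Final value: 33^4 ≡ 41 (mod 46).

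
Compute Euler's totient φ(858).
φ(858) = 240

φ is multiplicative, with φ(p^e) = p^e − p^(e−1). Factorise 858 = 2 · 3 · 11 · 13. Then
  φ(858) = (2 − 1) · (3 − 1) · (11 − 1) · (13 − 1) = 1 · 2 · 10 · 12 = 240.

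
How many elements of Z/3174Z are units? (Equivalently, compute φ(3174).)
An element a ∈ Z/3174Z is a unit iff gcd(a, 3174) = 1, so the number of units is φ(3174). φ is multiplicative, with φ(p^e) = p^e − p^(e−1). Factorise 3174 = 2 · 3 · 23^2. Then
  φ(3174) = (2 − 1) · (3 − 1) · (23^2 − 23^1) = 1 · 2 · 506 = 1012.

Final answer: Z/3174Z has φ(3174) = 1012 units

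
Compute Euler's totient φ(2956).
φ(2956) = 1476

φ is multiplicative, with φ(p^e) = p^e − p^(e−1). Factorise 2956 = 2^2 · 739. Then
  φ(2956) = (2^2 − 2^1) · (739 − 1) = 2 · 738 = 1476.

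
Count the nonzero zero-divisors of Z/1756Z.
In Z/1756Z each nonzero element is either a unit (gcd with 1756 is 1) or a zero-divisor (gcd > 1). The number of units is φ(1756): factorise 1756 = 2^2 · 439, so φ(1756) = (2^2 − 2^1) · (439 − 1) = 2 · 438 = 876. The nonzero elements number 1756 − 1 = 1755. Hence the nonzero zero-divisors number 1755 − 876 = 879.

Final answer: Z/1756Z has 879 nonzero zero-divisors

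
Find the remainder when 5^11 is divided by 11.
5

Use repeated squaring. Binary(11) = 1011. Walk through the bits of the exponent 11 left-to-right: at each bit after the leading one, square the running value, then multiply by 5 if the bit is 1 (always reducing mod 11):
  bit 1 = 1 (leading): start with 5.
  bit 2 = 0: square 5^2 = 25 ≡ 3 (mod 11).
  bit 3 = 1: square 3^2 = 9; bit is 1, so multiply 9·5 = 45 ≡ 1 (mod 11).
  bit 4 = 1: square 1^2 = 1; bit is 1, so multiply 1·5 = 5 (mod 11).
Final value: 5^11 ≡ 5 (mod 11).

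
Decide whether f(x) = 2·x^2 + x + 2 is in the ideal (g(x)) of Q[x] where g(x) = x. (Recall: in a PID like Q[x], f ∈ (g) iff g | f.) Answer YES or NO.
NO

In Q[x] the ideal (g) consists of all multiples of g, so f ∈ (g) iff g | f, i.e. iff the remainder of f on division by g is 0. Divide f by g (g is monic, so eliminate the leading term of the running remainder at each step):
  leading term 2·x^2: subtract (2·x)·g(x) = 2·x^2, leaving x + 2
  leading term x: subtract (1)·g(x) = x, leaving 2
The remainder r(x) = 2 ≠ 0 (and deg r < deg g), so g ∤ f, i.e. f ∉ (g).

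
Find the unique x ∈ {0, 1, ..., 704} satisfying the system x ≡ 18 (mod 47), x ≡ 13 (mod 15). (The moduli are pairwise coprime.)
x ≡ 253 (mod 705); the representative in [0, 705) is 253

The moduli 47, 15 are pairwise coprime, so by the CRT there is a unique solution mod 47·15 = 705.
Solve by successive substitution. Start with x ≡ 18 (mod 47).
  Combine with x ≡ 13 (mod 15): write x = 18 + 47·t and require 18 + 47·t ≡ 13 (mod 15), i.e. 47·t ≡ 13 − 18 ≡ 10 (mod 15). Since 47^(−1) ≡ 8 (mod 15) (47 ≡ 2 (mod 15)), t ≡ 8·10 ≡ 5 (mod 15). So x ≡ 18 + 47·5 = 253 (mod 705).
Unique solution in [0, 705): x = 253.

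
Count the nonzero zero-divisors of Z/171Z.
In Z/171Z each nonzero element is either a unit (gcd with 171 is 1) or a zero-divisor (gcd > 1). The number of units is φ(171): factorise 171 = 3^2 · 19, so φ(171) = (3^2 − 3^1) · (19 − 1) = 6 · 18 = 108. The nonzero elements number 171 − 1 = 170. Hence the nonzero zero-divisors number 170 − 108 = 62.

Final answer: Z/171Z has 62 nonzero zero-divisors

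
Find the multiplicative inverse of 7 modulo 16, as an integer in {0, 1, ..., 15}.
7^(−1) ≡ 7 (mod 16)

Apply the extended Euclidean algorithm to (16, 7), tracking rows (r, s, t) with s·16 + t·7 = r. Each division r_prev = q·r_cur + r_new produces the new row as (previous row) − q·(current row):
  row A: (16, 1, 0)   [1·16 + 0·7 = 16]
  row B: (7, 0, 1)   [0·16 + 1·7 = 7]
  16 = 2·7 + 2   → row C = row A − 2·row B = (2, 1, −2)   [check: 1·16 − 2·7 = 2]
  7 = 3·2 + 1   → row D = row B − 3·row C = (1, −3, 7)   [check: −3·16 + 7·7 = 1]
  2 = 2·1 + 0   → remainder 0, stop. gcd = 1 (last nonzero row D).
The gcd is 1, so 7 is invertible mod 16. The last nonzero row gives −3·16 + 7·7 = 1, so t = 7. So 7^(−1) ≡ 7 (mod 16). Verify: 7 · 7 = 49 ≡ 1 (mod 16). ✓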